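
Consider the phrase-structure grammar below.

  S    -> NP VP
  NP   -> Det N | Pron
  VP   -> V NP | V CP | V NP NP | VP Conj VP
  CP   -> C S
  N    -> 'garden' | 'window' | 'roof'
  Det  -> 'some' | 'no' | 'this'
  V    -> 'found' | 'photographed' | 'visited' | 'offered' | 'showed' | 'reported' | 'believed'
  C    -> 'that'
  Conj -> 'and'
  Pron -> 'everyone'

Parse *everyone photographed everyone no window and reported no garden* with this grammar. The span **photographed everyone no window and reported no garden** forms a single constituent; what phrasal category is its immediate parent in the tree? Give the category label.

[S [NP [Pron everyone]] [VP [VP [V photographed] [NP [Pron everyone]] [NP [Det no] [N window]]] [Conj and] [VP [V reported] [NP [Det no] [N garden]]]]]
The span 'photographed everyone no window and reported no garden' is the VP node built by VP → VP Conj VP.
Its mother is the S built by S → NP VP.

S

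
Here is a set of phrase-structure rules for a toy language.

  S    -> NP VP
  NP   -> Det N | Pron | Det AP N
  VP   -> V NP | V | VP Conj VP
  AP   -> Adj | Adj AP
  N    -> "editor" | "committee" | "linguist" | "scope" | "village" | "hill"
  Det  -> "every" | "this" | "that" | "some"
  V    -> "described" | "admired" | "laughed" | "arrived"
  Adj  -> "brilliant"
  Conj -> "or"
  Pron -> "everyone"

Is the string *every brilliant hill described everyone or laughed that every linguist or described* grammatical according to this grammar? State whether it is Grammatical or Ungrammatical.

A Det word can never sit immediately before a Det word in any string this grammar generates, so the substring 'that every' rules out a derivation.

Ungrammatical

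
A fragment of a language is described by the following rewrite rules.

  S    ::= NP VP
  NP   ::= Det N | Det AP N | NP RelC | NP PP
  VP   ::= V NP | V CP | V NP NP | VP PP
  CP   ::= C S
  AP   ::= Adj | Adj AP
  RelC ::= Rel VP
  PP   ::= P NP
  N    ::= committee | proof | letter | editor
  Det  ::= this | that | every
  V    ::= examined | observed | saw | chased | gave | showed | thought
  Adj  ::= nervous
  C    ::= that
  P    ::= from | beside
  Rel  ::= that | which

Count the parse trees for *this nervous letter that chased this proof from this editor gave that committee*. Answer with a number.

Two of the 3 distinct bracketings:
[S [NP [NP [Det this] [AP [Adj nervous]] [N letter]] [RelC [Rel that] [VP [V chased] [NP [NP [Det this] [N proof]] [PP [P from] [NP [Det this] [N editor]]]]]]] [VP [V gave] [NP [Det that] [N committee]]]]
[S [NP [NP [Det this] [AP [Adj nervous]] [N letter]] [RelC [Rel that] [VP [VP [V chased] [NP [Det this] [N proof]]] [PP [P from] [NP [Det this] [N editor]]]]]] [VP [V gave] [NP [Det that] [N committee]]]]
The difference turns on whether NP → NP PP is used at the relevant span, versus an alternative expansion of NP.

3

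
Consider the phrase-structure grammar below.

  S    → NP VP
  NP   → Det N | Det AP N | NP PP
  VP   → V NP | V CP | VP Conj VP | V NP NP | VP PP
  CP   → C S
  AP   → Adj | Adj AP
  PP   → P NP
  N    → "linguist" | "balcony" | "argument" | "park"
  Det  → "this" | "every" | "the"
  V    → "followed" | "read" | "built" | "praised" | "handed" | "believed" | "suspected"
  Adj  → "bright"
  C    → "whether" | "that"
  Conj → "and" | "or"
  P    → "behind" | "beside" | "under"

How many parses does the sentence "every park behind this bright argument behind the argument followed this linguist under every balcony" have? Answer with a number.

Two of the 4 distinct bracketings:
[S [NP [NP [Det every] [N park]] [PP [P behind] [NP [NP [Det this] [AP [Adj bright]] [N argument]] [PP [P behind] [NP [Det the] [N argument]]]]]] [VP [V followed] [NP [NP [Det this] [N linguist]] [PP [P under] [NP [Det every] [N balcony]]]]]]
[S [NP [NP [Det every] [N park]] [PP [P behind] [NP [NP [Det this] [AP [Adj bright]] [N argument]] [PP [P behind] [NP [Det the] [N argument]]]]]] [VP [VP [V followed] [NP [Det this] [N linguist]]] [PP [P under] [NP [Det every] [N balcony]]]]]
The difference turns on whether VP → VP PP is used at the relevant span, versus an alternative expansion of VP.

4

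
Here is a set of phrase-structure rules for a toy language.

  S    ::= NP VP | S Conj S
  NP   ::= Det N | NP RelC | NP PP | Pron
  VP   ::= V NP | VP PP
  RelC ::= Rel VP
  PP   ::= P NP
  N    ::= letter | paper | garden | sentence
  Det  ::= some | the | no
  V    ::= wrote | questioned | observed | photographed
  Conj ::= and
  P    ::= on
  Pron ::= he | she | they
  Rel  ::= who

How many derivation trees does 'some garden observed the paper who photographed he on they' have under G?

Two of the 4 distinct bracketings:
[S [NP [Det some] [N garden]] [VP [V observed] [NP [NP [Det the] [N paper]] [RelC [Rel who] [VP [V photographed] [NP [NP [Pron he]] [PP [P on] [NP [Pron they]]]]]]]]]
[S [NP [Det some] [N garden]] [VP [V observed] [NP [NP [Det the] [N paper]] [RelC [Rel who] [VP [VP [V photographed] [NP [Pron he]]] [PP [P on] [NP [Pron they]]]]]]]]
The difference turns on whether NP → NP PP is used at the relevant span, versus an alternative expansion of NP.

4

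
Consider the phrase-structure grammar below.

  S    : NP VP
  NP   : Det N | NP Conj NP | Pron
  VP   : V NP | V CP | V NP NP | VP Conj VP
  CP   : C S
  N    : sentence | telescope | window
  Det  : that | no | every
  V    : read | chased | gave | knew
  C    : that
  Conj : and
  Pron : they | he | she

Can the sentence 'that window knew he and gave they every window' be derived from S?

Grammatical

[S [NP [Det that] [N window]] [VP [VP [V knew] [NP [Pron he]]] [Conj and] [VP [V gave] [NP [Pron they]] [NP [Det every] [N window]]]]]
The bracketing above is licensed at every node by one of the given productions, with S at the root.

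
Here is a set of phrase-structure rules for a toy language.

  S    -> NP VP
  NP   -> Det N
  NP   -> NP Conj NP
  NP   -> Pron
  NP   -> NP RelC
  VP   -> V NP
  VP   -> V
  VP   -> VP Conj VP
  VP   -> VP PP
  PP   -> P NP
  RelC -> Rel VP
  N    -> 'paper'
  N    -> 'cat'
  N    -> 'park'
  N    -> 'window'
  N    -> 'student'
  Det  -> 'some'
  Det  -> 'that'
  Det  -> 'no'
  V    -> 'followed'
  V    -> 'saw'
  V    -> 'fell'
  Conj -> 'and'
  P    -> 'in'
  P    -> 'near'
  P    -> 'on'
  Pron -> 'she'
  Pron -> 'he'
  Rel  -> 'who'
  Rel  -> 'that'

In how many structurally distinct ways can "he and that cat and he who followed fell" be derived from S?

5

Two of the 5 distinct bracketings:
[S [NP [NP [Pron he]] [Conj and] [NP [NP [Det that] [N cat]] [Conj and] [NP [NP [Pron he]] [RelC [Rel who] [VP [V followed]]]]]] [VP [V fell]]]
[S [NP [NP [Pron he]] [Conj and] [NP [NP [NP [Det that] [N cat]] [Conj and] [NP [Pron he]]] [RelC [Rel who] [VP [V followed]]]]] [VP [V fell]]]
The trees differ in how a recursive rule is bracketed over the same span.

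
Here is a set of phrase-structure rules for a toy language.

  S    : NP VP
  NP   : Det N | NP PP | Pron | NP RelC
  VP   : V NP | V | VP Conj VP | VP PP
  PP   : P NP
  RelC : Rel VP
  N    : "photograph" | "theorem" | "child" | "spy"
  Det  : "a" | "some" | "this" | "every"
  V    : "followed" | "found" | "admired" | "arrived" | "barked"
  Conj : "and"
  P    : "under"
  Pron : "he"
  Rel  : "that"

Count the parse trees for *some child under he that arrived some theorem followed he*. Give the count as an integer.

The two bracketings:
[S [NP [NP [Det some] [N child]] [PP [P under] [NP [NP [Pron he]] [RelC [Rel that] [VP [V arrived] [NP [Det some] [N theorem]]]]]]] [VP [V followed] [NP [Pron he]]]]
[S [NP [NP [NP [Det some] [N child]] [PP [P under] [NP [Pron he]]]] [RelC [Rel that] [VP [V arrived] [NP [Det some] [N theorem]]]]] [VP [V followed] [NP [Pron he]]]]
The trees differ in how a recursive rule is bracketed over the same span.

2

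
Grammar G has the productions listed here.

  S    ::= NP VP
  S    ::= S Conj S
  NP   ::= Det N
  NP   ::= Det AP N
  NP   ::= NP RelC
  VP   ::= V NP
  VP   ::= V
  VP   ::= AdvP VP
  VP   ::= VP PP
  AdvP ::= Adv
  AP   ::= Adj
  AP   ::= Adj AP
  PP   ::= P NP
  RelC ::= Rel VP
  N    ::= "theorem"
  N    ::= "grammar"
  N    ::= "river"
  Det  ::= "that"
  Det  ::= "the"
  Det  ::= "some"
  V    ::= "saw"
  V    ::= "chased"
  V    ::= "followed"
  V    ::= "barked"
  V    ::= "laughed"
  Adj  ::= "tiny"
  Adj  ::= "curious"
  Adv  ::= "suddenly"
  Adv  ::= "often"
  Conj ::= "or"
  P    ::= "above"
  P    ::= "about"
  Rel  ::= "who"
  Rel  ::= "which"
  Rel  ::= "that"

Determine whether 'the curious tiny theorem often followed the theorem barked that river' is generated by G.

For S → NP VP, the only prefix that parses as NP is 'the curious tiny theorem', but the remainder 'often followed the theorem barked that river' is not a VP under these rules. The alternative S rule S → S Conj S likewise has no satisfying split.

Ungrammatical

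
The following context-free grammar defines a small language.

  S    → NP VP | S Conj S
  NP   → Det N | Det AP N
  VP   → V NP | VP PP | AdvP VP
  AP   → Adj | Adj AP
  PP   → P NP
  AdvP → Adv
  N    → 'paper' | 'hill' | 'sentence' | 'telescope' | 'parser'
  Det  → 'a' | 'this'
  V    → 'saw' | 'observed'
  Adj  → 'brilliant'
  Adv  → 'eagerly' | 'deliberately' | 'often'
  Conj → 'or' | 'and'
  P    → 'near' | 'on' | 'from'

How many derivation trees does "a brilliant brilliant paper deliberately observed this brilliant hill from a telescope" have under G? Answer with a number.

The two bracketings:
[S [NP [Det a] [AP [Adj brilliant] [AP [Adj brilliant]]] [N paper]] [VP [VP [AdvP [Adv deliberately]] [VP [V observed] [NP [Det this] [AP [Adj brilliant]] [N hill]]]] [PP [P from] [NP [Det a] [N telescope]]]]]
[S [NP [Det a] [AP [Adj brilliant] [AP [Adj brilliant]]] [N paper]] [VP [AdvP [Adv deliberately]] [VP [VP [V observed] [NP [Det this] [AP [Adj brilliant]] [N hill]]] [PP [P from] [NP [Det a] [N telescope]]]]]]
The trees differ in how a recursive rule is bracketed over the same span.

2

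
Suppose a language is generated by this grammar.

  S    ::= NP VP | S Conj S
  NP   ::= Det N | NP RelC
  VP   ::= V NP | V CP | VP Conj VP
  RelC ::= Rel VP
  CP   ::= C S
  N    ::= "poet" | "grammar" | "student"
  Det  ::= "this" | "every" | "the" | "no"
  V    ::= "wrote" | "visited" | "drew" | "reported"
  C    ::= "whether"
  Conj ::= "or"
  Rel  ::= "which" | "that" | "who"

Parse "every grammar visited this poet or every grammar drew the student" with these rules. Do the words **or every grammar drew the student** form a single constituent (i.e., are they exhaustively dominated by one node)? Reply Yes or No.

No

[S [S [NP [Det every] [N grammar]] [VP [V visited] [NP [Det this] [N poet]]]] [Conj or] [S [NP [Det every] [N grammar]] [VP [V drew] [NP [Det the] [N student]]]]]
The smallest constituent containing 'or every grammar drew the student' is the S spanning 'every grammar visited this poet or every grammar drew the student'; no single node in the tree dominates exactly the given words.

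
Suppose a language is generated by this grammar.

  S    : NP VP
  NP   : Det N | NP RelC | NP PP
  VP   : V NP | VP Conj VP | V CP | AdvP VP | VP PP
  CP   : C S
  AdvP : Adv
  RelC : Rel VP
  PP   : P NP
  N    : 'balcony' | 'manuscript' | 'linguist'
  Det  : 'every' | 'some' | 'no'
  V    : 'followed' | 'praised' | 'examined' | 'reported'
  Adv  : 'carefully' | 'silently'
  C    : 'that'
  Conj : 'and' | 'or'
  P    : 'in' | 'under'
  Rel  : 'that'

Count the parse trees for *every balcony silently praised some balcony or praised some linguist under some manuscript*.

Two of the 7 distinct bracketings:
[S [NP [Det every] [N balcony]] [VP [VP [AdvP [Adv silently]] [VP [V praised] [NP [Det some] [N balcony]]]] [Conj or] [VP [V praised] [NP [NP [Det some] [N linguist]] [PP [P under] [NP [Det some] [N manuscript]]]]]]]
[S [NP [Det every] [N balcony]] [VP [VP [AdvP [Adv silently]] [VP [V praised] [NP [Det some] [N balcony]]]] [Conj or] [VP [VP [V praised] [NP [Det some] [N linguist]]] [PP [P under] [NP [Det some] [N manuscript]]]]]]
The difference turns on whether NP → NP PP is used at the relevant span, versus an alternative expansion of NP.

7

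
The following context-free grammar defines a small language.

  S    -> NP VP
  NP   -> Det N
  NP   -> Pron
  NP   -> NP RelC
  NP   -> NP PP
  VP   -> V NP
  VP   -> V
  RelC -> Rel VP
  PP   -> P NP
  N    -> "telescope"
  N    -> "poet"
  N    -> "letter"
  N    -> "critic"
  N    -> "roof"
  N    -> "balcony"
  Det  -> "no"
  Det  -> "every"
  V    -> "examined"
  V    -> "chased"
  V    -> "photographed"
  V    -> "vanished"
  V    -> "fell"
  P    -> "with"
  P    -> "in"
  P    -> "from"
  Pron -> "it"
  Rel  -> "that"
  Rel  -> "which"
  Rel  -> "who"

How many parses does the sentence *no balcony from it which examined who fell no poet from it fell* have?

Two of the 7 distinct bracketings:
[S [NP [NP [NP [NP [Det no] [N balcony]] [PP [P from] [NP [Pron it]]]] [RelC [Rel which] [VP [V examined]]]] [RelC [Rel who] [VP [V fell] [NP [NP [Det no] [N poet]] [PP [P from] [NP [Pron it]]]]]]] [VP [V fell]]]
[S [NP [NP [NP [Det no] [N balcony]] [PP [P from] [NP [NP [Pron it]] [RelC [Rel which] [VP [V examined]]]]]] [RelC [Rel who] [VP [V fell] [NP [NP [Det no] [N poet]] [PP [P from] [NP [Pron it]]]]]]] [VP [V fell]]]
The trees differ in how a recursive rule is bracketed over the same span.

7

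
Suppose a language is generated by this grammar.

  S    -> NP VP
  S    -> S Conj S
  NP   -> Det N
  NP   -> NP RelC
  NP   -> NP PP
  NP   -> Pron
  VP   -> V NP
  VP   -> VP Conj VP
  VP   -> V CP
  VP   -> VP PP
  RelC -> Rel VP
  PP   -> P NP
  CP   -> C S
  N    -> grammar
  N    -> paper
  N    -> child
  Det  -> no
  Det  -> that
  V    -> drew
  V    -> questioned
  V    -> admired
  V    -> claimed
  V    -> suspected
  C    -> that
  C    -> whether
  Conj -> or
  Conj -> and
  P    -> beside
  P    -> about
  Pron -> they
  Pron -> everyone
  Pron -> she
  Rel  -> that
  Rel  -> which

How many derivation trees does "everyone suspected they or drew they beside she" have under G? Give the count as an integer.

3

Two of the 3 distinct bracketings:
[S [NP [Pron everyone]] [VP [VP [V suspected] [NP [Pron they]]] [Conj or] [VP [V drew] [NP [NP [Pron they]] [PP [P beside] [NP [Pron she]]]]]]]
[S [NP [Pron everyone]] [VP [VP [V suspected] [NP [Pron they]]] [Conj or] [VP [VP [V drew] [NP [Pron they]]] [PP [P beside] [NP [Pron she]]]]]]
The difference turns on whether NP → NP PP is used at the relevant span, versus an alternative expansion of NP.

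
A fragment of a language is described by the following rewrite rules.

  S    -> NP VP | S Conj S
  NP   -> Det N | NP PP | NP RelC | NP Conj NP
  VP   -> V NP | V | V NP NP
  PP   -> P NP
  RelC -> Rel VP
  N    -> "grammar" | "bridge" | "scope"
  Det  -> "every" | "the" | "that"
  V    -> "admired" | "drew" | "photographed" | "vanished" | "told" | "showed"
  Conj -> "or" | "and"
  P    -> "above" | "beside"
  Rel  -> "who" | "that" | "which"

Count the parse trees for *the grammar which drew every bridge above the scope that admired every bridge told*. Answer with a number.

Two of the 7 distinct bracketings:
[S [NP [NP [NP [Det the] [N grammar]] [RelC [Rel which] [VP [V drew] [NP [Det every] [N bridge]]]]] [PP [P above] [NP [NP [Det the] [N scope]] [RelC [Rel that] [VP [V admired] [NP [Det every] [N bridge]]]]]]] [VP [V told]]]
[S [NP [NP [Det the] [N grammar]] [RelC [Rel which] [VP [V drew] [NP [NP [Det every] [N bridge]] [PP [P above] [NP [NP [Det the] [N scope]] [RelC [Rel that] [VP [V admired] [NP [Det every] [N bridge]]]]]]]]]] [VP [V told]]]
The trees differ in how a recursive rule is bracketed over the same span.

7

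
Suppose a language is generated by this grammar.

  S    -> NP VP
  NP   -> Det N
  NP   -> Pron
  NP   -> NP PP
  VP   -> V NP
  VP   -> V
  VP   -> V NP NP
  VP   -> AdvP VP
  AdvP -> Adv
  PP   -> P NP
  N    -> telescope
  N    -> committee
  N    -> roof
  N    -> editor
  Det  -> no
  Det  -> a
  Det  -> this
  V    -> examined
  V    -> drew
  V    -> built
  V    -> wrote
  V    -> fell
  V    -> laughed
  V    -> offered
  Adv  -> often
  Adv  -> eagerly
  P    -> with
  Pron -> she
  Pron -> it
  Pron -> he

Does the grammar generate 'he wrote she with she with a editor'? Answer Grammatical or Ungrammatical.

Grammatical

S
  NP
    Pron: he
  VP
    V: wrote
    NP
      NP
        Pron: she
      PP
        P: with
        NP
          NP
            Pron: she
          PP
            P: with
            NP
              Det: a
              N: editor
Each bracket corresponds to one application of a listed rule, so the string is derivable from S.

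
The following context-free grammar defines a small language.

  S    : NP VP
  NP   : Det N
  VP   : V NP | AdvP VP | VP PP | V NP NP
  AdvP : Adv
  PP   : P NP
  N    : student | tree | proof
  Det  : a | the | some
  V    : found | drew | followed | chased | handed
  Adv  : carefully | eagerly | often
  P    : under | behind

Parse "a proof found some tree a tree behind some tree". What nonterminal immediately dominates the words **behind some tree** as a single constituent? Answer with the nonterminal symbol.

S
  NP
    Det: a
    N: proof
  VP
    VP
      V: found
      NP
        Det: some
        N: tree
      NP
        Det: a
        N: tree
    PP
      P: behind
      NP
        Det: some
        N: tree
The span 'behind some tree' is the PP node built by PP → P NP.

PP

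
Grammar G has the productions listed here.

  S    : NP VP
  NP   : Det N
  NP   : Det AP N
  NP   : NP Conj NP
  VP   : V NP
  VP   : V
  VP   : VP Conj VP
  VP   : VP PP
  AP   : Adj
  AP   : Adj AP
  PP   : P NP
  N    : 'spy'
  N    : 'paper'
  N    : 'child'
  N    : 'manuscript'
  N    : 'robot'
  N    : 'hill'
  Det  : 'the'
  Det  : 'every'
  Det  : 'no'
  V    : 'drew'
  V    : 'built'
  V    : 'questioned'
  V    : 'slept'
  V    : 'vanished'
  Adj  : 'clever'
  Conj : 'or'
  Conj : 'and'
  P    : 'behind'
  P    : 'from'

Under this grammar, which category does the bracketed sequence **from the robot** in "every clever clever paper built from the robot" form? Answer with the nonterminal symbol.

[S [NP [Det every] [AP [Adj clever] [AP [Adj clever]]] [N paper]] [VP [VP [V built]] [PP [P from] [NP [Det the] [N robot]]]]]
The span 'from the robot' is the PP node built by PP → P NP.

PP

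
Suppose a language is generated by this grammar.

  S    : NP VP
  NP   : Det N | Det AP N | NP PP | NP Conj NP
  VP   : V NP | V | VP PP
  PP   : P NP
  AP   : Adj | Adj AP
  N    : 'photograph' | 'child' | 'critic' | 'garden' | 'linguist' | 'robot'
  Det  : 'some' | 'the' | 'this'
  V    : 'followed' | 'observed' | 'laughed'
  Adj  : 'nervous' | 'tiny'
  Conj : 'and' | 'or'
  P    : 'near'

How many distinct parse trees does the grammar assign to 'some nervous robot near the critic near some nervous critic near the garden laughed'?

Two of the 5 distinct bracketings:
[S [NP [NP [Det some] [AP [Adj nervous]] [N robot]] [PP [P near] [NP [NP [Det the] [N critic]] [PP [P near] [NP [NP [Det some] [AP [Adj nervous]] [N critic]] [PP [P near] [NP [Det the] [N garden]]]]]]]] [VP [V laughed]]]
[S [NP [NP [Det some] [AP [Adj nervous]] [N robot]] [PP [P near] [NP [NP [NP [Det the] [N critic]] [PP [P near] [NP [Det some] [AP [Adj nervous]] [N critic]]]] [PP [P near] [NP [Det the] [N garden]]]]]] [VP [V laughed]]]
The trees differ in how a recursive rule is bracketed over the same span.

5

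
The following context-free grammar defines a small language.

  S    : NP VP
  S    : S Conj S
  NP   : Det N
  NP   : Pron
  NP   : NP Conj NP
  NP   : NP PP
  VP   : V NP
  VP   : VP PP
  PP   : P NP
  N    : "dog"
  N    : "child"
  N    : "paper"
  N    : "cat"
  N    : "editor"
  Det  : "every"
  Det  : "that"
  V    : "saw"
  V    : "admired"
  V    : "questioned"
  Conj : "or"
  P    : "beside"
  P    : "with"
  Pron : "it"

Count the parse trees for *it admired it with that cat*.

The two bracketings:
[S [NP [Pron it]] [VP [V admired] [NP [NP [Pron it]] [PP [P with] [NP [Det that] [N cat]]]]]]
[S [NP [Pron it]] [VP [VP [V admired] [NP [Pron it]]] [PP [P with] [NP [Det that] [N cat]]]]]
The difference turns on whether NP → NP PP is used at the relevant span, versus an alternative expansion of NP.

2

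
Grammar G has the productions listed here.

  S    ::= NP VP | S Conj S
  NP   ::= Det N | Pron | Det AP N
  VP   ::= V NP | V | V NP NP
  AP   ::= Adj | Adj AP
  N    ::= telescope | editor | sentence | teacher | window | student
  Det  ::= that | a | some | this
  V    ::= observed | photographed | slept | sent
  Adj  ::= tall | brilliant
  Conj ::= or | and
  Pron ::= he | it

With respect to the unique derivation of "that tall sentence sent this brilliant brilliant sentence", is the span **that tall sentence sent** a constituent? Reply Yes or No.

No

[S [NP [Det that] [AP [Adj tall]] [N sentence]] [VP [V sent] [NP [Det this] [AP [Adj brilliant] [AP [Adj brilliant]]] [N sentence]]]]
The smallest constituent containing 'that tall sentence sent' is the S spanning 'that tall sentence sent this brilliant brilliant sentence'; no single node in the tree dominates exactly the given words.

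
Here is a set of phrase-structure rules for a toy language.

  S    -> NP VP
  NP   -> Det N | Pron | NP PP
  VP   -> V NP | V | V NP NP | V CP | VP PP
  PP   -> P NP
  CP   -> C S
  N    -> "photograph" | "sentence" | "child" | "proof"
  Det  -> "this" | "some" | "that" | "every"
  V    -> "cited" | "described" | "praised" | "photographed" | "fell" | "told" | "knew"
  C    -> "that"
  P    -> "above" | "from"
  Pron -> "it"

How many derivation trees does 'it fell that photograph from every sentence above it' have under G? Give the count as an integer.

Two of the 5 distinct bracketings:
[S [NP [Pron it]] [VP [V fell] [NP [NP [Det that] [N photograph]] [PP [P from] [NP [NP [Det every] [N sentence]] [PP [P above] [NP [Pron it]]]]]]]]
[S [NP [Pron it]] [VP [V fell] [NP [NP [NP [Det that] [N photograph]] [PP [P from] [NP [Det every] [N sentence]]]] [PP [P above] [NP [Pron it]]]]]]
The trees differ in how a recursive rule is bracketed over the same span.

5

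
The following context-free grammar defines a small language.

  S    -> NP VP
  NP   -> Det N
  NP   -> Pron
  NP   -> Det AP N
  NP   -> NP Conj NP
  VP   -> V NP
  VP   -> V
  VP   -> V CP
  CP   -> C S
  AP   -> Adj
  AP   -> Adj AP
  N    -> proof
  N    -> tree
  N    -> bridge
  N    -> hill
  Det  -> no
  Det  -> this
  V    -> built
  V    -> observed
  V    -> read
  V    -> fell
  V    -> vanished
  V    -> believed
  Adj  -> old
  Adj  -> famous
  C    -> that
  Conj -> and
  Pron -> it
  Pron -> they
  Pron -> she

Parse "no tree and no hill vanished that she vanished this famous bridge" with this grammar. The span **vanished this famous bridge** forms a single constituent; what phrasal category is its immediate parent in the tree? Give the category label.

S
  NP
    NP
      Det: no
      N: tree
    Conj: and
    NP
      Det: no
      N: hill
  VP
    V: vanished
    CP
      C: that
      S
        NP
          Pron: she
        VP
          V: vanished
          NP
            Det: this
            AP
              Adj: famous
            N: bridge
The span 'vanished this famous bridge' is the VP node built by VP → V NP.
Its mother is the S built by S → NP VP.

S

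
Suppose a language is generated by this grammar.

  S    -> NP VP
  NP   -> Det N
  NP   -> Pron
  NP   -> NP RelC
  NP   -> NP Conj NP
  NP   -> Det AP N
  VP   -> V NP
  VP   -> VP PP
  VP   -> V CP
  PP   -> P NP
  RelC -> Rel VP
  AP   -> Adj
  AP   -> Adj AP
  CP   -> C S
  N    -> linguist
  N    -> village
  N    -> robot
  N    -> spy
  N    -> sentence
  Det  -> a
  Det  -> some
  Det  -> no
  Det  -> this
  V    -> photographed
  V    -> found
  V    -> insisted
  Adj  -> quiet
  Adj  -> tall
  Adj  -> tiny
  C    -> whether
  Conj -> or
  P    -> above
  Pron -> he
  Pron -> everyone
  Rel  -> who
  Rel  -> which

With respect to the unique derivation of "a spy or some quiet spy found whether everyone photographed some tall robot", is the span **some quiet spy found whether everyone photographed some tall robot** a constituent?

[S [NP [NP [Det a] [N spy]] [Conj or] [NP [Det some] [AP [Adj quiet]] [N spy]]] [VP [V found] [CP [C whether] [S [NP [Pron everyone]] [VP [V photographed] [NP [Det some] [AP [Adj tall]] [N robot]]]]]]]
The smallest constituent containing 'some quiet spy found whether everyone photographed some tall robot' is the S spanning 'a spy or some quiet spy found whether everyone photographed some tall robot'; no single node in the tree dominates exactly the given words.

No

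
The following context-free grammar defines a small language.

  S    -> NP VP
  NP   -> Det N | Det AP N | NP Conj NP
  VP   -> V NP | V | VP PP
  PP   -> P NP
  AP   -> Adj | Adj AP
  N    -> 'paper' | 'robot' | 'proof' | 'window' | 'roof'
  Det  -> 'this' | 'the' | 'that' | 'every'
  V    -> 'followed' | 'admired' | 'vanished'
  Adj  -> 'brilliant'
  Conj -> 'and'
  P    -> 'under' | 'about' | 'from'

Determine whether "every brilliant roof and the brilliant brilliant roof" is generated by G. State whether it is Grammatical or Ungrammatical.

For S → NP VP, the only prefix that parses as NP is 'every brilliant roof', but the remainder 'and the brilliant brilliant roof' is not a VP under these rules.

Ungrammatical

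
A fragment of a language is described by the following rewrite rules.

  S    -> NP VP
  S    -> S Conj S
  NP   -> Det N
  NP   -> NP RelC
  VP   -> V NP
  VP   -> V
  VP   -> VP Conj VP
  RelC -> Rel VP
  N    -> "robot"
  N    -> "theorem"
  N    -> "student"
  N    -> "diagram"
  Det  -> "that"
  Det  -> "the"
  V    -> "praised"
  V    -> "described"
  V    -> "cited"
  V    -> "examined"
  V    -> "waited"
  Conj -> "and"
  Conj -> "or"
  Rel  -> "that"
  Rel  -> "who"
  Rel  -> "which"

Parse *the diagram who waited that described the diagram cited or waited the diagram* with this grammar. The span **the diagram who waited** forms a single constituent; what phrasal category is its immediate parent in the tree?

[S [NP [NP [NP [Det the] [N diagram]] [RelC [Rel who] [VP [V waited]]]] [RelC [Rel that] [VP [V described] [NP [Det the] [N diagram]]]]] [VP [VP [V cited]] [Conj or] [VP [V waited] [NP [Det the] [N diagram]]]]]
The span 'the diagram who waited' is the NP node built by NP → NP RelC.
Its mother is the NP built by NP → NP RelC.

NP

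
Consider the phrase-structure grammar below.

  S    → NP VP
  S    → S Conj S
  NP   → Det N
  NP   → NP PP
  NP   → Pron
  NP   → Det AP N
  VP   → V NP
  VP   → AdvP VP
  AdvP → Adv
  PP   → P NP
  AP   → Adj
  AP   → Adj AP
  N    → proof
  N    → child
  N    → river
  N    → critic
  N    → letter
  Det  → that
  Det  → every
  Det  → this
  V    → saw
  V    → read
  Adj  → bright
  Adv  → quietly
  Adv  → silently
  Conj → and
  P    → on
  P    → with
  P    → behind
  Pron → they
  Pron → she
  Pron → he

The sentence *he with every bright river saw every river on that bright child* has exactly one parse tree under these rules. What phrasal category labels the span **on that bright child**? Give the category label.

PP

[S [NP [NP [Pron he]] [PP [P with] [NP [Det every] [AP [Adj bright]] [N river]]]] [VP [V saw] [NP [NP [Det every] [N river]] [PP [P on] [NP [Det that] [AP [Adj bright]] [N child]]]]]]
The span 'on that bright child' is the PP node built by PP → P NP.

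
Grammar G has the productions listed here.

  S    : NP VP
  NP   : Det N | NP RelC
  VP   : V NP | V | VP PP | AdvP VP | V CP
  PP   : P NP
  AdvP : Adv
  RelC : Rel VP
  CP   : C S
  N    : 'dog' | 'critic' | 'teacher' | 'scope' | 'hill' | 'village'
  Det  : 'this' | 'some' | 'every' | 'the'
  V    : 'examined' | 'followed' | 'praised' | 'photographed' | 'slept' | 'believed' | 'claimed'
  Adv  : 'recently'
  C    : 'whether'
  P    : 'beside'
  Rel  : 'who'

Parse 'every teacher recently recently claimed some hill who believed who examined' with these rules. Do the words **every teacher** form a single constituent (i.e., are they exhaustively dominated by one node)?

Yes

[S [NP [Det every] [N teacher]] [VP [AdvP [Adv recently]] [VP [AdvP [Adv recently]] [VP [V claimed] [NP [NP [NP [Det some] [N hill]] [RelC [Rel who] [VP [V believed]]]] [RelC [Rel who] [VP [V examined]]]]]]]]
The words 'every teacher' are exhaustively dominated by a single NP node (built by NP → Det N), so they form a constituent.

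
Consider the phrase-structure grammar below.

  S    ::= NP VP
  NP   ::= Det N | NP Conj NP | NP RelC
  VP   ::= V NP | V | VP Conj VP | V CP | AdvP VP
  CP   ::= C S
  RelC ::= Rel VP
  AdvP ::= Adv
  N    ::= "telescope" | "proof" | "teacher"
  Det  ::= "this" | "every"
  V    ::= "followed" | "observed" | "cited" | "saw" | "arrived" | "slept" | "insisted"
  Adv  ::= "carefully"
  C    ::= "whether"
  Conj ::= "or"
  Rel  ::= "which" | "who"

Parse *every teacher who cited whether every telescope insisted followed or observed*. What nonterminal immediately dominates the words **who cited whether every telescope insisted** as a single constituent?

RelC

[S [NP [NP [Det every] [N teacher]] [RelC [Rel who] [VP [V cited] [CP [C whether] [S [NP [Det every] [N telescope]] [VP [V insisted]]]]]]] [VP [VP [V followed]] [Conj or] [VP [V observed]]]]
The span 'who cited whether every telescope insisted' is the RelC node built by RelC → Rel VP.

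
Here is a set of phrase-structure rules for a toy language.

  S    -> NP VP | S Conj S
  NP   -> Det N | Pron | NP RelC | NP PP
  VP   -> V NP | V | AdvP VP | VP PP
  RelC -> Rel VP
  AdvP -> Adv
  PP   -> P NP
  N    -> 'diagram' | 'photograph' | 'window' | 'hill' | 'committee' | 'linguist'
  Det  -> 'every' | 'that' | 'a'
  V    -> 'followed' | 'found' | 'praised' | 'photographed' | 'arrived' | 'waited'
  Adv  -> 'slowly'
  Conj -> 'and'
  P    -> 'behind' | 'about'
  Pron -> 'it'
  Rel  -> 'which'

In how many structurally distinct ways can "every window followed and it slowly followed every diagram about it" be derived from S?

3

Two of the 3 distinct bracketings:
[S [S [NP [Det every] [N window]] [VP [V followed]]] [Conj and] [S [NP [Pron it]] [VP [AdvP [Adv slowly]] [VP [V followed] [NP [NP [Det every] [N diagram]] [PP [P about] [NP [Pron it]]]]]]]]
[S [S [NP [Det every] [N window]] [VP [V followed]]] [Conj and] [S [NP [Pron it]] [VP [AdvP [Adv slowly]] [VP [VP [V followed] [NP [Det every] [N diagram]]] [PP [P about] [NP [Pron it]]]]]]]
The difference turns on whether NP → NP PP is used at the relevant span, versus an alternative expansion of NP.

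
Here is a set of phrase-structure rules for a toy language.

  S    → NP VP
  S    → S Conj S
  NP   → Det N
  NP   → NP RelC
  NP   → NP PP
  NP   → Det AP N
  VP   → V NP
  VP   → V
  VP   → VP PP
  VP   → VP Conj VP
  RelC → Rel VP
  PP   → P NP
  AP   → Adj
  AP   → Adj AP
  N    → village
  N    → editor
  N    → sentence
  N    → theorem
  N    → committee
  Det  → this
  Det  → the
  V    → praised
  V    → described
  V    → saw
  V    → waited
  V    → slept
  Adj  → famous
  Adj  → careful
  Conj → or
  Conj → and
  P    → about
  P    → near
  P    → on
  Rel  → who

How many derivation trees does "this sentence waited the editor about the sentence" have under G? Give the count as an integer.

2

The two bracketings:
[S [NP [Det this] [N sentence]] [VP [V waited] [NP [NP [Det the] [N editor]] [PP [P about] [NP [Det the] [N sentence]]]]]]
[S [NP [Det this] [N sentence]] [VP [VP [V waited] [NP [Det the] [N editor]]] [PP [P about] [NP [Det the] [N sentence]]]]]
The difference turns on whether NP → NP PP is used at the relevant span, versus an alternative expansion of NP.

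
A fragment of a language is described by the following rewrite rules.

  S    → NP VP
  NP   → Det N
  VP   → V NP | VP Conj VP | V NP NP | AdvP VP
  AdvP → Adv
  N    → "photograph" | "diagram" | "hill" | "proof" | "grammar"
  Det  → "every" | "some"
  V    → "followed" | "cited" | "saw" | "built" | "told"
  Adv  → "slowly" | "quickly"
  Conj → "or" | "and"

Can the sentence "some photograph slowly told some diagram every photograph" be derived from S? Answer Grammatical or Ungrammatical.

[S [NP [Det some] [N photograph]] [VP [AdvP [Adv slowly]] [VP [V told] [NP [Det some] [N diagram]] [NP [Det every] [N photograph]]]]]
The bracketing above is licensed at every node by one of the given productions, with S at the root.

Grammatical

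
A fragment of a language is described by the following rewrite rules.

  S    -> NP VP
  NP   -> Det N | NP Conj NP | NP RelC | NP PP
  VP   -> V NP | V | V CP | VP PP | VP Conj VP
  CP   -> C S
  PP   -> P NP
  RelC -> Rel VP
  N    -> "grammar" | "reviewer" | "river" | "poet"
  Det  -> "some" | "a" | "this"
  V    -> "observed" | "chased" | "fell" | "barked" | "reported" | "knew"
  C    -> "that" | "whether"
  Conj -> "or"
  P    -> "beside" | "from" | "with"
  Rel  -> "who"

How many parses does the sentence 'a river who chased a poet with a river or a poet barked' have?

Two of the 7 distinct bracketings:
[S [NP [NP [NP [Det a] [N river]] [RelC [Rel who] [VP [V chased] [NP [NP [Det a] [N poet]] [PP [P with] [NP [Det a] [N river]]]]]]] [Conj or] [NP [Det a] [N poet]]] [VP [V barked]]]
[S [NP [NP [NP [Det a] [N river]] [RelC [Rel who] [VP [VP [V chased] [NP [Det a] [N poet]]] [PP [P with] [NP [Det a] [N river]]]]]] [Conj or] [NP [Det a] [N poet]]] [VP [V barked]]]
The difference turns on whether NP → NP PP is used at the relevant span, versus an alternative expansion of NP.

7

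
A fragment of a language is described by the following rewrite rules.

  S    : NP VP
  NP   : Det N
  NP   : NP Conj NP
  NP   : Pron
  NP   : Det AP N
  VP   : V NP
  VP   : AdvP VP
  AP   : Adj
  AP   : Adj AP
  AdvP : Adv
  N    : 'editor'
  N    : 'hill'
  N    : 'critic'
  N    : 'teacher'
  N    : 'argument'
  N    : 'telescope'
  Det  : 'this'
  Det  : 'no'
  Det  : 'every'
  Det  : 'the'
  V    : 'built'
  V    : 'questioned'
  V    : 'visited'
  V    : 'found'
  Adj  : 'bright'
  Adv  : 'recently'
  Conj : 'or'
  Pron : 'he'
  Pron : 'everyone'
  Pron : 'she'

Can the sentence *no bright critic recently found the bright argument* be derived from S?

Grammatical

S
  NP
    Det: no
    AP
      Adj: bright
    N: critic
  VP
    AdvP
      Adv: recently
    VP
      V: found
      NP
        Det: the
        AP
          Adj: bright
        N: argument
The bracketing above is licensed at every node by one of the given productions, with S at the root.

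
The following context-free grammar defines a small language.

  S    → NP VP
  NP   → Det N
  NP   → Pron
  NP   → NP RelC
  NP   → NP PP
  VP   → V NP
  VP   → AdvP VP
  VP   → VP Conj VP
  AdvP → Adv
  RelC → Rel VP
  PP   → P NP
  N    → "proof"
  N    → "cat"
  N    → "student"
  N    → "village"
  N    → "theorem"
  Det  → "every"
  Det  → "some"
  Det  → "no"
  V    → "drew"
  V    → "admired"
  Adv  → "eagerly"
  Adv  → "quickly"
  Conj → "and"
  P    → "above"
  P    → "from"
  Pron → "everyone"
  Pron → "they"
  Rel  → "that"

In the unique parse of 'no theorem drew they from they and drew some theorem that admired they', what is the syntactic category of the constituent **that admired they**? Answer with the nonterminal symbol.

[S [NP [Det no] [N theorem]] [VP [VP [V drew] [NP [NP [Pron they]] [PP [P from] [NP [Pron they]]]]] [Conj and] [VP [V drew] [NP [NP [Det some] [N theorem]] [RelC [Rel that] [VP [V admired] [NP [Pron they]]]]]]]]
The span 'that admired they' is the RelC node built by RelC → Rel VP.

RelC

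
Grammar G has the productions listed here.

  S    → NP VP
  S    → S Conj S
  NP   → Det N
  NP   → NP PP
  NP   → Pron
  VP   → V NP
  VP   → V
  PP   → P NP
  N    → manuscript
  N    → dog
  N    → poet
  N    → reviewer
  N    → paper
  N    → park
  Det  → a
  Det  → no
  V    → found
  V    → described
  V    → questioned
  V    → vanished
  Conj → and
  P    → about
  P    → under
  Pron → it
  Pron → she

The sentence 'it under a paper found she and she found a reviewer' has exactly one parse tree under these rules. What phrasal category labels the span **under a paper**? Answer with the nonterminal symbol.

S
  S
    NP
      NP
        Pron: it
      PP
        P: under
        NP
          Det: a
          N: paper
    VP
      V: found
      NP
        Pron: she
  Conj: and
  S
    NP
      Pron: she
    VP
      V: found
      NP
        Det: a
        N: reviewer
The span 'under a paper' is the PP node built by PP → P NP.

PP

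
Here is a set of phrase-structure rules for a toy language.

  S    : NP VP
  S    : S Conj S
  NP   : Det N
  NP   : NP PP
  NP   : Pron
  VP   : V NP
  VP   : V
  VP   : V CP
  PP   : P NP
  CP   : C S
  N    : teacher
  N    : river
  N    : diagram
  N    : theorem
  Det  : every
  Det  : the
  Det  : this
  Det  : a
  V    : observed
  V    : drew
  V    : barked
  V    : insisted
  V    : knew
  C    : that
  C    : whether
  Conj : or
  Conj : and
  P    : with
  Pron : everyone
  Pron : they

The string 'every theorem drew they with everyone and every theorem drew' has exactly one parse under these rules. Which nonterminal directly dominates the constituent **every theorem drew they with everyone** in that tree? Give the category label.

[S [S [NP [Det every] [N theorem]] [VP [V drew] [NP [NP [Pron they]] [PP [P with] [NP [Pron everyone]]]]]] [Conj and] [S [NP [Det every] [N theorem]] [VP [V drew]]]]
The span 'every theorem drew they with everyone' is the S node built by S → NP VP.
Its mother is the S built by S → S Conj S.

S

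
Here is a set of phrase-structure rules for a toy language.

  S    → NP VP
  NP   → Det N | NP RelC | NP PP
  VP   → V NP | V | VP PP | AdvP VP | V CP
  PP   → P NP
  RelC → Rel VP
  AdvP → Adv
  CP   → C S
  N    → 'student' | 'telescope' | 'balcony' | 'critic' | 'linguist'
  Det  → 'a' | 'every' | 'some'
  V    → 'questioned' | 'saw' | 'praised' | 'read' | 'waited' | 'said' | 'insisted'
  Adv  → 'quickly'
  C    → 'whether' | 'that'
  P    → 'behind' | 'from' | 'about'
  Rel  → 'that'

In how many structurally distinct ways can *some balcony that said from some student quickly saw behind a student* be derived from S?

4

Two of the 4 distinct bracketings:
[S [NP [NP [Det some] [N balcony]] [RelC [Rel that] [VP [VP [V said]] [PP [P from] [NP [Det some] [N student]]]]]] [VP [VP [AdvP [Adv quickly]] [VP [V saw]]] [PP [P behind] [NP [Det a] [N student]]]]]
[S [NP [NP [Det some] [N balcony]] [RelC [Rel that] [VP [VP [V said]] [PP [P from] [NP [Det some] [N student]]]]]] [VP [AdvP [Adv quickly]] [VP [VP [V saw]] [PP [P behind] [NP [Det a] [N student]]]]]]
The trees differ in how a recursive rule is bracketed over the same span.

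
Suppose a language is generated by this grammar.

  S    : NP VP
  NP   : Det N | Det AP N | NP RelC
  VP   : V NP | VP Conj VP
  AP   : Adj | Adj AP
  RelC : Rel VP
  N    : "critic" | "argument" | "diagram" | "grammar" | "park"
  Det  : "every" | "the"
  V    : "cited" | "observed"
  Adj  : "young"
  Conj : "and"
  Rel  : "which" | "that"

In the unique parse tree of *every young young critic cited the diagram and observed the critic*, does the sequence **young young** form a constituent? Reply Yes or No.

Yes

[S [NP [Det every] [AP [Adj young] [AP [Adj young]]] [N critic]] [VP [VP [V cited] [NP [Det the] [N diagram]]] [Conj and] [VP [V observed] [NP [Det the] [N critic]]]]]
The words 'young young' are exhaustively dominated by a single AP node (built by AP → Adj AP), so they form a constituent.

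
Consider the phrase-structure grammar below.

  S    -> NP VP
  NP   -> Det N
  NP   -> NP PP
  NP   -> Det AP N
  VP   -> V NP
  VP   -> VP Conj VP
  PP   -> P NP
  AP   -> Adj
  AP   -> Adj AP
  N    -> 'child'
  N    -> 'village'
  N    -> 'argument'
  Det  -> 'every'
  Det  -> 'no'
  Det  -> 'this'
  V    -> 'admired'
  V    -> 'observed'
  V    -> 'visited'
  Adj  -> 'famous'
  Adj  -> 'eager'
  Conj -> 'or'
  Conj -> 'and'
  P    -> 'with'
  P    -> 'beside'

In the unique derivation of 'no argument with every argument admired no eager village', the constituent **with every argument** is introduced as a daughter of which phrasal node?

NP

[S [NP [NP [Det no] [N argument]] [PP [P with] [NP [Det every] [N argument]]]] [VP [V admired] [NP [Det no] [AP [Adj eager]] [N village]]]]
The span 'with every argument' is the PP node built by PP → P NP.
Its mother is the NP built by NP → NP PP.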